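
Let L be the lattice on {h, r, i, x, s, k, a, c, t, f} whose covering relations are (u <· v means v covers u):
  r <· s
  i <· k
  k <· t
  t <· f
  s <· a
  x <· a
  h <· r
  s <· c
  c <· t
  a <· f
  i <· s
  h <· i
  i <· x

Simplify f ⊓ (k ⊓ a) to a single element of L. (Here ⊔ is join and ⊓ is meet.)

i

k ∧ a = i
f ∧ i = i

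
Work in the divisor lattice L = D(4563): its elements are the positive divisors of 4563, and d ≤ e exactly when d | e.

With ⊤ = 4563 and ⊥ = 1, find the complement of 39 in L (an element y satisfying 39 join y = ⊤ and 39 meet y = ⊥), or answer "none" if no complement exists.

none

For every candidate y, either 39 ∨ y ≠ 4563 or 39 ∧ y ≠ 1; no complement exists.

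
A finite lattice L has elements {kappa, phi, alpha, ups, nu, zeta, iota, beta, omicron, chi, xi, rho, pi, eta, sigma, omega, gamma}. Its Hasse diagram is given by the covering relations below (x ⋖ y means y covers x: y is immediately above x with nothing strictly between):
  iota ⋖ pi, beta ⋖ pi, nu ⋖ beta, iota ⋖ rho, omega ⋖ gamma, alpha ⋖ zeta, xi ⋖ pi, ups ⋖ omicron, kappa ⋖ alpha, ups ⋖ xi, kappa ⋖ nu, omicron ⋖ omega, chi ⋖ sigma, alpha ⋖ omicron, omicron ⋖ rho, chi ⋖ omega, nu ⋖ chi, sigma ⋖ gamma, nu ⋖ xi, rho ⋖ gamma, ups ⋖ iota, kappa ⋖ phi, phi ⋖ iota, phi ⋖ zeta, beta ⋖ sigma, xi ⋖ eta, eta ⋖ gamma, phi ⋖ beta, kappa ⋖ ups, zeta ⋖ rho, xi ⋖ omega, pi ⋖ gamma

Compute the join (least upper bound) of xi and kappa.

xi

Common upper bounds of {xi, kappa}: eta, gamma, omega, pi, xi.
The least among these is xi.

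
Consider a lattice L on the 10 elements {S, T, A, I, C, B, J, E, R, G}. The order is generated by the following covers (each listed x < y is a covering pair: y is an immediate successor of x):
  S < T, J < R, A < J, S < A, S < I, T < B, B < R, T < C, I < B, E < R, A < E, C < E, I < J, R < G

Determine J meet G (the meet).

Common lower bounds of {J, G}: A, I, J, S.
The greatest among these is J.

J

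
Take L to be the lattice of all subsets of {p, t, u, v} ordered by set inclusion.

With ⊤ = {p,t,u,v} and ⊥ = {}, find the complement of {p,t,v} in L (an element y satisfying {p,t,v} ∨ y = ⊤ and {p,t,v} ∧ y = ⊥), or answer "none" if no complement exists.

Need y with {p,t,v} ∨ y = {p,t,u,v} and {p,t,v} ∧ y = {}.
Checking each element gives: {u}.

{u}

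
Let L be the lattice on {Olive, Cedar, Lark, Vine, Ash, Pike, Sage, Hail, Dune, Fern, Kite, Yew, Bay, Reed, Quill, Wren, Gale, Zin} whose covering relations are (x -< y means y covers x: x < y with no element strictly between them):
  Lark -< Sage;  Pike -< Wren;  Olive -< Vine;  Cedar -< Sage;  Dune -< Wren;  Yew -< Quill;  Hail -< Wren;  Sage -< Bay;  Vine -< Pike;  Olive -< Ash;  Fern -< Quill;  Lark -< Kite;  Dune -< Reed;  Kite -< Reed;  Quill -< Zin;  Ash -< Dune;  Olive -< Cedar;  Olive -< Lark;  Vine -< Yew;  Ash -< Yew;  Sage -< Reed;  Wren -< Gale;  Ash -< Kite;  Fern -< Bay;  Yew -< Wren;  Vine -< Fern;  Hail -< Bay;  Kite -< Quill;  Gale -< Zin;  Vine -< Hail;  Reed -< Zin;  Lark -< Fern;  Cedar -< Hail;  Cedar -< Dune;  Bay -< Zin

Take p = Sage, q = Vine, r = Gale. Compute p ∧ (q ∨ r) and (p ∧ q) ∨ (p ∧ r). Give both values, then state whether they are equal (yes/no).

q ∨ r = Gale, so p ∧ (q ∨ r) = Sage ∧ Gale = Cedar.
p ∧ q = Olive and p ∧ r = Cedar, so (p ∧ q) ∨ (p ∧ r) = Olive ∨ Cedar = Cedar.
Equal: yes.

Cedar; Cedar; yes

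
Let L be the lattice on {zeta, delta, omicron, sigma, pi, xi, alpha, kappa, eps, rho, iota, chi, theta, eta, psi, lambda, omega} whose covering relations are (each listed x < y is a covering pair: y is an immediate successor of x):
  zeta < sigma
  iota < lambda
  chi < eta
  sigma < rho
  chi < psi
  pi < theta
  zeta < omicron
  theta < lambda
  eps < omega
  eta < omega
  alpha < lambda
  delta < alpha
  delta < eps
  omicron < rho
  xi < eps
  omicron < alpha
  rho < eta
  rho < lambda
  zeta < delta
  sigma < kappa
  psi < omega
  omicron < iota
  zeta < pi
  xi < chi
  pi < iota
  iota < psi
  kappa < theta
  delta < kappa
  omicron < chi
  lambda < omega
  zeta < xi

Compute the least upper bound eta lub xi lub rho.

Common upper bounds of {eta, xi, rho}: eta, omega.
The least among these is eta.

eta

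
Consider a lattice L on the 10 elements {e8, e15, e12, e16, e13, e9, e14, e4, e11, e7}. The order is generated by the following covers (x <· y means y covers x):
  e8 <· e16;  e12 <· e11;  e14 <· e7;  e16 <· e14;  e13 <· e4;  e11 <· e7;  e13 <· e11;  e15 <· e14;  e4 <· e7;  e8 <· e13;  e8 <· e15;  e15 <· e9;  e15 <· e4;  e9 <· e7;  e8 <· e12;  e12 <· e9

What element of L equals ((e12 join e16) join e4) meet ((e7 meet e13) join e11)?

e11

e12 ∨ e16 = e7
e7 ∨ e4 = e7
e7 ∧ e13 = e13
e13 ∨ e11 = e11
e7 ∧ e11 = e11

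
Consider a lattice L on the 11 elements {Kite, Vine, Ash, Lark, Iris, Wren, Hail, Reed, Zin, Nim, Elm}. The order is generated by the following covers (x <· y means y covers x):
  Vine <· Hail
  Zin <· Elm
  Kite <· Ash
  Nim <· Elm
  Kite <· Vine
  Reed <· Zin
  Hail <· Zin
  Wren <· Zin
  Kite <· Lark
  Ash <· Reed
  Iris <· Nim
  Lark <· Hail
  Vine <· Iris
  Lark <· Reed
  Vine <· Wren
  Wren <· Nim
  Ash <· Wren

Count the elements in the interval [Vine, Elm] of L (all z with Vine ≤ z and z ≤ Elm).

7

The interval [Vine, Elm] = {Elm, Hail, Iris, Nim, Vine, Wren, Zin}, which has 7 elements.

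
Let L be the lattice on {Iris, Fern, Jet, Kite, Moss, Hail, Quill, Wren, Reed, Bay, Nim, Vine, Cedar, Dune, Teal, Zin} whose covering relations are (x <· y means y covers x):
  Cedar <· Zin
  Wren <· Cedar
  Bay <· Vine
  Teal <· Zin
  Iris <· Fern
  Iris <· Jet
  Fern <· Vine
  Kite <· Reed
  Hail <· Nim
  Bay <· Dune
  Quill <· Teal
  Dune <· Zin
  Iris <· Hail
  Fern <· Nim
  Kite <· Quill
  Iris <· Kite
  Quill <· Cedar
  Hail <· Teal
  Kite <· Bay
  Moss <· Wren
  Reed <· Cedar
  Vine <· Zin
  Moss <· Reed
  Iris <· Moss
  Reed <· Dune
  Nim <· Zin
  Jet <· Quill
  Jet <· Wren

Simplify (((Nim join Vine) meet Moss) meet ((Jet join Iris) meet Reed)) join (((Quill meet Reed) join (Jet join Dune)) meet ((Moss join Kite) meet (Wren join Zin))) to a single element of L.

Nim ∨ Vine = Zin
Zin ∧ Moss = Moss
Jet ∨ Iris = Jet
Jet ∧ Reed = Iris
Moss ∧ Iris = Iris
Quill ∧ Reed = Kite
Jet ∨ Dune = Zin
Kite ∨ Zin = Zin
Moss ∨ Kite = Reed
Wren ∨ Zin = Zin
Reed ∧ Zin = Reed
Zin ∧ Reed = Reed
Iris ∨ Reed = Reed

Reed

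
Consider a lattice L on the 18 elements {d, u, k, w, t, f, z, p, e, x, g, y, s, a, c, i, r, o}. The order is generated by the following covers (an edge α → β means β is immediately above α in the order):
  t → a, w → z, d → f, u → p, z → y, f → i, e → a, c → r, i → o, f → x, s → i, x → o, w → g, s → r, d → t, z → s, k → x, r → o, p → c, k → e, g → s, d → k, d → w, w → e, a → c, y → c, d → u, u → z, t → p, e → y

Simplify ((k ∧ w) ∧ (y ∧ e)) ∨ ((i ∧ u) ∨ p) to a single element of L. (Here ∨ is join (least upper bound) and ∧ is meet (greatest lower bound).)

p

k ∧ w = d
y ∧ e = e
d ∧ e = d
i ∧ u = u
u ∨ p = p
d ∨ p = p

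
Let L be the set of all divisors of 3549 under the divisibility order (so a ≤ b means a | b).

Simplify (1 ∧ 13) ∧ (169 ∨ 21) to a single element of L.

1 ∧ 13 = 1
169 ∨ 21 = 3549
1 ∧ 3549 = 1

1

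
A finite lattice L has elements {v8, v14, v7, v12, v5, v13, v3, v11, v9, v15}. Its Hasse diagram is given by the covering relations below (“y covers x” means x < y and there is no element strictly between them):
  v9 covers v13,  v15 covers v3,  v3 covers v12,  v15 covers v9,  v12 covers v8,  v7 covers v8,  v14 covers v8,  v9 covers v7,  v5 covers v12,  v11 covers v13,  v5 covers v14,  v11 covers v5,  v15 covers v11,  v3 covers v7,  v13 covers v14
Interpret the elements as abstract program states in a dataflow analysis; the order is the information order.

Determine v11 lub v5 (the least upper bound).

v11

Common upper bounds of {v11, v5}: v11, v15.
The least among these is v11.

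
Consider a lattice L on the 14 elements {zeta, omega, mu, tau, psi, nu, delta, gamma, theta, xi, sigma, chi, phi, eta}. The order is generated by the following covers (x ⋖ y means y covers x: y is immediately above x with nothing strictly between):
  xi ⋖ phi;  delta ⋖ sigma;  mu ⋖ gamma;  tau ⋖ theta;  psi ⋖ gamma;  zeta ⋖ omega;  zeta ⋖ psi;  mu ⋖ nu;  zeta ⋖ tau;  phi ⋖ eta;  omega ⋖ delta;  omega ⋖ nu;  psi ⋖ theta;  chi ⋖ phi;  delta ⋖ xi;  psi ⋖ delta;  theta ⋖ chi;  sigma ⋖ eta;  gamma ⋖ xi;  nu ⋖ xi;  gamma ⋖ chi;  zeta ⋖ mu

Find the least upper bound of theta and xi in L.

phi

Common upper bounds of {theta, xi}: eta, phi.
The least among these is phi.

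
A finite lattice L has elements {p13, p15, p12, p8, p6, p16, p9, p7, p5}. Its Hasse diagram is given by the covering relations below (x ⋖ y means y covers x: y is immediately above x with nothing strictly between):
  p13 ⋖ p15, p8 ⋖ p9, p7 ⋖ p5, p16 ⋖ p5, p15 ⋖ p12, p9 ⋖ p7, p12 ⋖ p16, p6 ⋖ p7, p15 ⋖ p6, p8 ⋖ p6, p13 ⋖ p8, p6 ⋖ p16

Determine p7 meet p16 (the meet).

Common lower bounds of {p7, p16}: p13, p15, p6, p8.
The greatest among these is p6.

p6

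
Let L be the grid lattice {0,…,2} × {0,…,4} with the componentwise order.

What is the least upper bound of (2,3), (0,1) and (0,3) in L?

(2,3)

Common upper bounds of {(2,3), (0,1), (0,3)}: (2,3), (2,4).
The least among these is (2,3).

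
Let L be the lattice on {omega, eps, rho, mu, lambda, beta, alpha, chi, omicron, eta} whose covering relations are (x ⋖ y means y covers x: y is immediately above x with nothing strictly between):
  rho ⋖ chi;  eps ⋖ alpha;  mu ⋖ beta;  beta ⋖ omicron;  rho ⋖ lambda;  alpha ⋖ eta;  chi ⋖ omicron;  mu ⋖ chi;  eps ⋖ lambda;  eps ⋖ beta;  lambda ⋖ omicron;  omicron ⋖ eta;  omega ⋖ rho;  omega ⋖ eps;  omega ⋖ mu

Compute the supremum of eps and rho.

Common upper bounds of {eps, rho}: eta, lambda, omicron.
The least among these is lambda.

lambda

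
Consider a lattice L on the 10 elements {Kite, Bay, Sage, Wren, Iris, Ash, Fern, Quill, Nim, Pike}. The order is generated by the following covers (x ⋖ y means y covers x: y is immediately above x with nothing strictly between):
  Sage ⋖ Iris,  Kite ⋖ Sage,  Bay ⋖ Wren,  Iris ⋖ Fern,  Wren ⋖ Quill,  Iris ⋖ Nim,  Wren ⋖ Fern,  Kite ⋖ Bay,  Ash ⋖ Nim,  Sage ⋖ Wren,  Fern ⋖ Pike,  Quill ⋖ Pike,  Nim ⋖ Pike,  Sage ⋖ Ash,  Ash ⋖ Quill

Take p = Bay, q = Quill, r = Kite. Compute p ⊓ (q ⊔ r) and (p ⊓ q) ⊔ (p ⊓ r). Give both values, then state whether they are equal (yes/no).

Bay; Bay; yes

q ⊔ r = Quill, so p ⊓ (q ⊔ r) = Bay ⊓ Quill = Bay.
p ⊓ q = Bay and p ⊓ r = Kite, so (p ⊓ q) ⊔ (p ⊓ r) = Bay ⊔ Kite = Bay.
Equal: yes.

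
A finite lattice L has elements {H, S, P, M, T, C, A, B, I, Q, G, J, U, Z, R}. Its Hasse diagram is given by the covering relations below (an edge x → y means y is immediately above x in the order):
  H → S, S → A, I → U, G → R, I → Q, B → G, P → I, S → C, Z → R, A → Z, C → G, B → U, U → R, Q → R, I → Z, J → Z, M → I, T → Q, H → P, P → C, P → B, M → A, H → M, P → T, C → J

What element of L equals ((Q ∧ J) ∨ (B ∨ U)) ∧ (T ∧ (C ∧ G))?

P

Q ∧ J = P
B ∨ U = U
P ∨ U = U
C ∧ G = C
T ∧ C = P
U ∧ P = P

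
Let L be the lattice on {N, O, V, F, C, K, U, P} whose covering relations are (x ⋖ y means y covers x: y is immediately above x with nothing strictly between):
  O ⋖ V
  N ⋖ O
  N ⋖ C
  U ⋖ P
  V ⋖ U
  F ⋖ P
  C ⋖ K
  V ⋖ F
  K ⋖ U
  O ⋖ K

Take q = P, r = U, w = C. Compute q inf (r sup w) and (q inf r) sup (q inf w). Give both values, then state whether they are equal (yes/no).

U; U; yes

r sup w = U, so q inf (r sup w) = P inf U = U.
q inf r = U and q inf w = C, so (q inf r) sup (q inf w) = U sup C = U.
Equal: yes.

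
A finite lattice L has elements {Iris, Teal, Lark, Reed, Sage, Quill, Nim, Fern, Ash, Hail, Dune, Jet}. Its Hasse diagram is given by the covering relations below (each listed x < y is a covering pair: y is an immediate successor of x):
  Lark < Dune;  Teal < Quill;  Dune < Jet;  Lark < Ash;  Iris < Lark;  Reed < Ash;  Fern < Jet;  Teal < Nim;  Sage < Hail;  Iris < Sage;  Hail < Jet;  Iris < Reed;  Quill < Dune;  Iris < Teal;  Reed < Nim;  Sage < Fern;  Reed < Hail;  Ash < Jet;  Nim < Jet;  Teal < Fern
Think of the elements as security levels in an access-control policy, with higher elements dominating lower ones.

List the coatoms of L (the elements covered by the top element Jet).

Ash, Dune, Fern, Hail, Nim

The coatoms are exactly the elements covered by Jet: Ash, Dune, Fern, Hail, Nim.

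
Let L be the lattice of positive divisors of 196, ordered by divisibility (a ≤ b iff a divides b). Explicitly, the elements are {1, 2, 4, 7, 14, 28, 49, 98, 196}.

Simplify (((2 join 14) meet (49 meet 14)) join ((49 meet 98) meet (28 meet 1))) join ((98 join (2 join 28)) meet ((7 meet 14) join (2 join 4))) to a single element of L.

2 ∨ 14 = 14
49 ∧ 14 = 7
14 ∧ 7 = 7
49 ∧ 98 = 49
28 ∧ 1 = 1
49 ∧ 1 = 1
7 ∨ 1 = 7
2 ∨ 28 = 28
98 ∨ 28 = 196
7 ∧ 14 = 7
2 ∨ 4 = 4
7 ∨ 4 = 28
196 ∧ 28 = 28
7 ∨ 28 = 28

28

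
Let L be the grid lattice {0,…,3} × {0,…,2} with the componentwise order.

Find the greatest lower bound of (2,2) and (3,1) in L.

Common lower bounds of {(2,2), (3,1)}: (0,0), (0,1), (1,0), (1,1), (2,0), (2,1).
The greatest among these is (2,1).

(2,1)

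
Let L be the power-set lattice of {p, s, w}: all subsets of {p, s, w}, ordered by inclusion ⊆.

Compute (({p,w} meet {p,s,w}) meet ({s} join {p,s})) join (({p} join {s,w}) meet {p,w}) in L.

{p,w} ∧ {p,s,w} = {p,w}
{s} ∨ {p,s} = {p,s}
{p,w} ∧ {p,s} = {p}
{p} ∨ {s,w} = {p,s,w}
{p,s,w} ∧ {p,w} = {p,w}
{p} ∨ {p,w} = {p,w}

{p,w}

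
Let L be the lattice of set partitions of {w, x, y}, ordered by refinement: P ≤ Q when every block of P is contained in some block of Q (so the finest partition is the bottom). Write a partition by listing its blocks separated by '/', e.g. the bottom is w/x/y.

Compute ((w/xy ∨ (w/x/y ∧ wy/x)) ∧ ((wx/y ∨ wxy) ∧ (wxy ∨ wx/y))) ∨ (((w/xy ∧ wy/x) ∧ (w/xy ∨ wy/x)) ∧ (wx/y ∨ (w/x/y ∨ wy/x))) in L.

w/x/y ∧ wy/x = w/x/y
w/xy ∨ w/x/y = w/xy
wx/y ∨ wxy = wxy
wxy ∨ wx/y = wxy
wxy ∧ wxy = wxy
w/xy ∧ wxy = w/xy
w/xy ∧ wy/x = w/x/y
w/xy ∨ wy/x = wxy
w/x/y ∧ wxy = w/x/y
w/x/y ∨ wy/x = wy/x
wx/y ∨ wy/x = wxy
w/x/y ∧ wxy = w/x/y
w/xy ∨ w/x/y = w/xy

w/xy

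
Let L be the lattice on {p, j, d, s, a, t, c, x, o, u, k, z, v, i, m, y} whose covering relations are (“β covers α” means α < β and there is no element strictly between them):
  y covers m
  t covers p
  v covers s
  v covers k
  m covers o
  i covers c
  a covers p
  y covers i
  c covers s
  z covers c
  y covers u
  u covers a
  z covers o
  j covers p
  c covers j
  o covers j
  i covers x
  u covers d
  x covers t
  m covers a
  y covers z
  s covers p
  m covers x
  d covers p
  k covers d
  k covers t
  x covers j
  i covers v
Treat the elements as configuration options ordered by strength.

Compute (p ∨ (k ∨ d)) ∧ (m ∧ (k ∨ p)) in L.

t

k ∨ d = k
p ∨ k = k
k ∨ p = k
m ∧ k = t
k ∧ t = t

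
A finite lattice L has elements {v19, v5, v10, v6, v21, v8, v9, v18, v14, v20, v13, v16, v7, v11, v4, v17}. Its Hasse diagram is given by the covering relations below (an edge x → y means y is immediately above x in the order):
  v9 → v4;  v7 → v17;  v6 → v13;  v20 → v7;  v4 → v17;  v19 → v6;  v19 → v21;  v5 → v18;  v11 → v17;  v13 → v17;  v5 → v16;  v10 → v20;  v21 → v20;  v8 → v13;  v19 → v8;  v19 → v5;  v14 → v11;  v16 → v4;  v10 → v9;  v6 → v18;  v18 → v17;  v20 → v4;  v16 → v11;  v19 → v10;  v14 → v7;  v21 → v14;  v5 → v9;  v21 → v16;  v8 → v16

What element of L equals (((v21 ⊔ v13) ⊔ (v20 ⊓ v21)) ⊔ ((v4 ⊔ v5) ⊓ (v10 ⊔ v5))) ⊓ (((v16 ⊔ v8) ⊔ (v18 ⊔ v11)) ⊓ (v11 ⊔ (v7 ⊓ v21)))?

v21 ∨ v13 = v17
v20 ∧ v21 = v21
v17 ∨ v21 = v17
v4 ∨ v5 = v4
v10 ∨ v5 = v9
v4 ∧ v9 = v9
v17 ∨ v9 = v17
v16 ∨ v8 = v16
v18 ∨ v11 = v17
v16 ∨ v17 = v17
v7 ∧ v21 = v21
v11 ∨ v21 = v11
v17 ∧ v11 = v11
v17 ∧ v11 = v11

v11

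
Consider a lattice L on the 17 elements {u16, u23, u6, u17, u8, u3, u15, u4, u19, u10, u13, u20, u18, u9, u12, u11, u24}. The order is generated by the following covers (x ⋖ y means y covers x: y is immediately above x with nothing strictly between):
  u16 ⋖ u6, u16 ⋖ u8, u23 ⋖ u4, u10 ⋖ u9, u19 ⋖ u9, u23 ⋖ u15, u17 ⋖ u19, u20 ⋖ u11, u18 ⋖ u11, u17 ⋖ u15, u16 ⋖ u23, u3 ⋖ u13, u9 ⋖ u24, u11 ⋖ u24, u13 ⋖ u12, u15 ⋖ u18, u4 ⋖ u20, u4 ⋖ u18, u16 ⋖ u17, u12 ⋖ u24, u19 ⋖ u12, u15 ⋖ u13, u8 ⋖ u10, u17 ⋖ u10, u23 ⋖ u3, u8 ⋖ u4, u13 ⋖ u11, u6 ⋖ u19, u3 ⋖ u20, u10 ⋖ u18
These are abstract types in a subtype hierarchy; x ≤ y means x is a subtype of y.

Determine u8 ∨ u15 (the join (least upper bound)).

Common upper bounds of {u8, u15}: u11, u18, u24.
The least among these is u18.

u18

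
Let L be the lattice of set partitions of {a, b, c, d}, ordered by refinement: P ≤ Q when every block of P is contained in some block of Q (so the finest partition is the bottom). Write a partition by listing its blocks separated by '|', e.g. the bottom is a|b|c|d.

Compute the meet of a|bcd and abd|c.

a|bd|c

The meet (common refinement) of a|bcd and abd|c intersects blocks pairwise, giving a|bd|c.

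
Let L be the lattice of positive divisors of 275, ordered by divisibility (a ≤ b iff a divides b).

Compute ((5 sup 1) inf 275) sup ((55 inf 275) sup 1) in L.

5 ∨ 1 = 5
5 ∧ 275 = 5
55 ∧ 275 = 55
55 ∨ 1 = 55
5 ∨ 55 = 55

55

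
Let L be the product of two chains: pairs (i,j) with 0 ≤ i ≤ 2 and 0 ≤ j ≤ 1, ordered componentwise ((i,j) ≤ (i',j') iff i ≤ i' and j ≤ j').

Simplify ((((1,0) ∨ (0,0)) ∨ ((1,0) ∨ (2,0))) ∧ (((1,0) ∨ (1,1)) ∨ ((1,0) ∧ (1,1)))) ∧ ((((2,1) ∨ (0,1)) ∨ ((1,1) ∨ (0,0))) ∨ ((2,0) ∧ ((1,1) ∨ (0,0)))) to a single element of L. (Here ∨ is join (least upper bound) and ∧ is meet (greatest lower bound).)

(1,0)

(1,0) ∨ (0,0) = (1,0)
(1,0) ∨ (2,0) = (2,0)
(1,0) ∨ (2,0) = (2,0)
(1,0) ∨ (1,1) = (1,1)
(1,0) ∧ (1,1) = (1,0)
(1,1) ∨ (1,0) = (1,1)
(2,0) ∧ (1,1) = (1,0)
(2,1) ∨ (0,1) = (2,1)
(1,1) ∨ (0,0) = (1,1)
(2,1) ∨ (1,1) = (2,1)
(1,1) ∨ (0,0) = (1,1)
(2,0) ∧ (1,1) = (1,0)
(2,1) ∨ (1,0) = (2,1)
(1,0) ∧ (2,1) = (1,0)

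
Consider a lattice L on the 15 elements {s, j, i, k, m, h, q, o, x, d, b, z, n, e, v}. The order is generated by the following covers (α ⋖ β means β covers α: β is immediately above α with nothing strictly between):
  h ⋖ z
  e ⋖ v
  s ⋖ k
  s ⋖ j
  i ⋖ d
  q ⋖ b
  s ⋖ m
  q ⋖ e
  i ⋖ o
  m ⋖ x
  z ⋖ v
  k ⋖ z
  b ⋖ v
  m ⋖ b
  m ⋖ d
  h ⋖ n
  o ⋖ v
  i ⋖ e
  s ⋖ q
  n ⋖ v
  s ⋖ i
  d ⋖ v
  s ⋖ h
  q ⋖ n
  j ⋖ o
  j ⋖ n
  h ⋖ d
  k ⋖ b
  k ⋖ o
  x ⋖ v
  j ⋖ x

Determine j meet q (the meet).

Common lower bounds of {j, q}: s.
The greatest among these is s.

s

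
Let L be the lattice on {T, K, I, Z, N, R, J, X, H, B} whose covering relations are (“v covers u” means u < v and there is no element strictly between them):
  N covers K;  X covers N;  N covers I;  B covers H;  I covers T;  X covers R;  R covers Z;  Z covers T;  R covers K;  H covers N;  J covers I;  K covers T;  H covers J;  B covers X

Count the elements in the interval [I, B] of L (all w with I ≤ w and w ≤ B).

The interval [I, B] = {B, H, I, J, N, X}, which has 6 elements.

6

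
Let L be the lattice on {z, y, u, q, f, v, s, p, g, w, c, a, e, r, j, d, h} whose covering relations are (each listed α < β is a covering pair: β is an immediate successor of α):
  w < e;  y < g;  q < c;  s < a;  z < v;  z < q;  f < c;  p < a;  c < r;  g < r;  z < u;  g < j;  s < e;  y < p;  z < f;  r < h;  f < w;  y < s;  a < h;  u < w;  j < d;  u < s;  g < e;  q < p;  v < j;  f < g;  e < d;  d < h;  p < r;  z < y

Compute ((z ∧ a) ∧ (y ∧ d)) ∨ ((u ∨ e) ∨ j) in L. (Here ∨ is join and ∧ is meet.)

z ∧ a = z
y ∧ d = y
z ∧ y = z
u ∨ e = e
e ∨ j = d
z ∨ d = d

d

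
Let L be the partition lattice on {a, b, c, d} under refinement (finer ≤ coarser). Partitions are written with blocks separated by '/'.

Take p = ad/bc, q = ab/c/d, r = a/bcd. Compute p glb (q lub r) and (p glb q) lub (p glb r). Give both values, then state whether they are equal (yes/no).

q lub r = abcd, so p glb (q lub r) = ad/bc glb abcd = ad/bc.
p glb q = a/b/c/d and p glb r = a/bc/d, so (p glb q) lub (p glb r) = a/b/c/d lub a/bc/d = a/bc/d.
Equal: no.

ad/bc; a/bc/d; no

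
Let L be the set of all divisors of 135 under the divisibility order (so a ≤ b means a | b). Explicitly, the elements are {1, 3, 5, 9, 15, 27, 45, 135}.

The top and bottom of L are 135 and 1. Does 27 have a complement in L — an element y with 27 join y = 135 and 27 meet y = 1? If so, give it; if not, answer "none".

Need y with 27 ∨ y = 135 and 27 ∧ y = 1.
Checking each element gives: 5.

5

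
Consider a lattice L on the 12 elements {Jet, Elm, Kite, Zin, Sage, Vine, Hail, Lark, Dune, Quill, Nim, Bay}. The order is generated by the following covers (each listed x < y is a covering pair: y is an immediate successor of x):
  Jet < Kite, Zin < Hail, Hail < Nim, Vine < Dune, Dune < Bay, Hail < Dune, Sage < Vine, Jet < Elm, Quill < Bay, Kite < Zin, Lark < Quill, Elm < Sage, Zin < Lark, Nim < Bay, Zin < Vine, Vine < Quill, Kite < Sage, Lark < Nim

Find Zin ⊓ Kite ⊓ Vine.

Kite

Common lower bounds of {Zin, Kite, Vine}: Jet, Kite.
The greatest among these is Kite.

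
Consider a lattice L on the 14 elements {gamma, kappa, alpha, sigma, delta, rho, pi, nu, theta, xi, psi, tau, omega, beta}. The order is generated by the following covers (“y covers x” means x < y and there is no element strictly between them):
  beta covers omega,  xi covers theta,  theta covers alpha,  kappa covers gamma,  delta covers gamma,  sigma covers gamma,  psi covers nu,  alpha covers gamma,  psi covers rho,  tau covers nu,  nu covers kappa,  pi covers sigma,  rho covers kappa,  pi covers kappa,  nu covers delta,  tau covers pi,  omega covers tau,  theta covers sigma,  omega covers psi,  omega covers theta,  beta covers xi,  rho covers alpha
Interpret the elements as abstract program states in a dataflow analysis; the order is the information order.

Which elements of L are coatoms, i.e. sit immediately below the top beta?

omega, xi

The coatoms are exactly the elements covered by beta: omega, xi.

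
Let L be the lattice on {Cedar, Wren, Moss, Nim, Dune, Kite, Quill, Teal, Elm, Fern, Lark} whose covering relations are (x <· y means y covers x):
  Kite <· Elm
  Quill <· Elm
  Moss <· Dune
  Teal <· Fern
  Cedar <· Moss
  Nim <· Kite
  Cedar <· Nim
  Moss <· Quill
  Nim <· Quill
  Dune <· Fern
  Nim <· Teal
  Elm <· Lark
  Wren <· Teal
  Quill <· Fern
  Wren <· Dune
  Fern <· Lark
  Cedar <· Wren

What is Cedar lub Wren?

Common upper bounds of {Cedar, Wren}: Dune, Fern, Lark, Teal, Wren.
The least among these is Wren.

Wren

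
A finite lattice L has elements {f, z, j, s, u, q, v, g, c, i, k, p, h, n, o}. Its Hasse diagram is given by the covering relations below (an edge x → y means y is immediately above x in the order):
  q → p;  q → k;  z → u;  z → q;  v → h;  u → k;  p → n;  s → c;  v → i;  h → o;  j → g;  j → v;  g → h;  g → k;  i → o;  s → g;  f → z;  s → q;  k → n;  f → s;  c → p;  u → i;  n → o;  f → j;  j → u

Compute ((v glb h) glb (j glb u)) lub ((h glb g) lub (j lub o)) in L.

o

v ∧ h = v
j ∧ u = j
v ∧ j = j
h ∧ g = g
j ∨ o = o
g ∨ o = o
j ∨ o = o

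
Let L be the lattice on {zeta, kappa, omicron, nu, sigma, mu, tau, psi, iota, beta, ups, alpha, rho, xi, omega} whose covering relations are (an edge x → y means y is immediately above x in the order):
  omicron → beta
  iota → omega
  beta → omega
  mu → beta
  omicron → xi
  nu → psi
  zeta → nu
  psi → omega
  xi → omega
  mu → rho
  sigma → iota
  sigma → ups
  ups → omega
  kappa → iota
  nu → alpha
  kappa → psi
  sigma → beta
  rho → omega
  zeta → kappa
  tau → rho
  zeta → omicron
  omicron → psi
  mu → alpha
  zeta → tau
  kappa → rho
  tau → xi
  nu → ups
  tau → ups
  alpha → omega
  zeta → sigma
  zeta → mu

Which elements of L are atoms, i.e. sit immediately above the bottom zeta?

The atoms are exactly the elements that cover zeta: kappa, mu, nu, omicron, sigma, tau.

kappa, mu, nu, omicron, sigma, tau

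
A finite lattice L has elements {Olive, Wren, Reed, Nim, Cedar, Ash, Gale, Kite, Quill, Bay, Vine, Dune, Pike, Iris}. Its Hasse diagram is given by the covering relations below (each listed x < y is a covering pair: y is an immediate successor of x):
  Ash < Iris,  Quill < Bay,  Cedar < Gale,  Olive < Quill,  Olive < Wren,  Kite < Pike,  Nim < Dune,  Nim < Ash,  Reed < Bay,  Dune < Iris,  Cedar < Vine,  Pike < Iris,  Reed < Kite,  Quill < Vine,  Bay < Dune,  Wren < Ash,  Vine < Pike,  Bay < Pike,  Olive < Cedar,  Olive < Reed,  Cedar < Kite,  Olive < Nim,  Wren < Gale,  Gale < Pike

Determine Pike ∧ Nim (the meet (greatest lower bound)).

Olive

Common lower bounds of {Pike, Nim}: Olive.
The greatest among these is Olive.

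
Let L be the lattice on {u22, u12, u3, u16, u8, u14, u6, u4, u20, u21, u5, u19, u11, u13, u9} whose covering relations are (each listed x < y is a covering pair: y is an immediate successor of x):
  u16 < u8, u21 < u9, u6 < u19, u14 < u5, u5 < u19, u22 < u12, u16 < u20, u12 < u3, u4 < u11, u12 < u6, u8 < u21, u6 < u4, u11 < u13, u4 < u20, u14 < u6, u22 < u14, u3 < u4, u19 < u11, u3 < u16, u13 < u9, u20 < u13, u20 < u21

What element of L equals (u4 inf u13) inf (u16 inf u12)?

u12

u4 ∧ u13 = u4
u16 ∧ u12 = u12
u4 ∧ u12 = u12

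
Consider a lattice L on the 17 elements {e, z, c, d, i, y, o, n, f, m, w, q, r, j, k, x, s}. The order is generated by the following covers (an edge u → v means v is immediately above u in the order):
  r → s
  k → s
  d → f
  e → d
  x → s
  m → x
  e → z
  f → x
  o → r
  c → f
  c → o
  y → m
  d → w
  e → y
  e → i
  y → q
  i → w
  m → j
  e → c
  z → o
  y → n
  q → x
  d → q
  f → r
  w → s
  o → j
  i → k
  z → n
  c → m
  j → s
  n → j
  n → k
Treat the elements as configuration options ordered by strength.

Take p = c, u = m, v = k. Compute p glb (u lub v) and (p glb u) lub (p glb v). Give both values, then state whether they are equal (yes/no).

u lub v = s, so p glb (u lub v) = c glb s = c.
p glb u = c and p glb v = e, so (p glb u) lub (p glb v) = c lub e = c.
Equal: yes.

c; c; yes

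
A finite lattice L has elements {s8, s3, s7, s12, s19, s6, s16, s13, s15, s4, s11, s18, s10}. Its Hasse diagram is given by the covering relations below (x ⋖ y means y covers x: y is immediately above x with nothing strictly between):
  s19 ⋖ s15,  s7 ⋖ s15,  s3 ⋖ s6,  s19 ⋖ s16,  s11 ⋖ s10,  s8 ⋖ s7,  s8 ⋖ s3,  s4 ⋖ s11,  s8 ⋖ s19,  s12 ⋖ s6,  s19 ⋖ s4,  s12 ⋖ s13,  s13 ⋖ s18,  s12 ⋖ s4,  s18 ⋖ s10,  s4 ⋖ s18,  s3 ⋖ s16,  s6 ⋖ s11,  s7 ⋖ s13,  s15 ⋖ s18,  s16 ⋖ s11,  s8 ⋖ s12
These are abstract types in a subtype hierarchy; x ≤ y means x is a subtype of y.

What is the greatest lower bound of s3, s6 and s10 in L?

Common lower bounds of {s3, s6, s10}: s3, s8.
The greatest among these is s3.

s3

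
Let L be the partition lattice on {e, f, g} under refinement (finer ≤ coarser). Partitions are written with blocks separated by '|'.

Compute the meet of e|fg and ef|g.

e|f|g

The meet (common refinement) of e|fg and ef|g intersects blocks pairwise, giving e|f|g.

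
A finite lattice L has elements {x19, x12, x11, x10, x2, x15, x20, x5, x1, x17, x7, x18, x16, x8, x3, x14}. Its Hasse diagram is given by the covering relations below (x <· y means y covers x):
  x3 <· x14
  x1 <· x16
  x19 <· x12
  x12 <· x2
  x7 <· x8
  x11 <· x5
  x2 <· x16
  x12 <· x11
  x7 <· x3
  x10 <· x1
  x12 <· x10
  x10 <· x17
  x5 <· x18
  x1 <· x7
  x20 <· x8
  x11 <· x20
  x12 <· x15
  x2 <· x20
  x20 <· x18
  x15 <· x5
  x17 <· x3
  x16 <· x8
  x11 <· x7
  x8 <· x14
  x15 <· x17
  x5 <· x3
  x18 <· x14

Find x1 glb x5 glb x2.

Common lower bounds of {x1, x5, x2}: x12, x19.
The greatest among these is x12.

x12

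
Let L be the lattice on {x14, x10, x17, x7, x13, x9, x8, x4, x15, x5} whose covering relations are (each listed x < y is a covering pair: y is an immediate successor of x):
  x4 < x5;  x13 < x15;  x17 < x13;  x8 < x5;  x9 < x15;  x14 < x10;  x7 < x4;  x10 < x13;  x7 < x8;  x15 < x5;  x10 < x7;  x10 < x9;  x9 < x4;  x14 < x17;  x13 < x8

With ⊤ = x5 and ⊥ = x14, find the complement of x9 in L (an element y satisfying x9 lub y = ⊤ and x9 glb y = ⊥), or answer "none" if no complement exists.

none

For every candidate y, either x9 ∨ y ≠ x5 or x9 ∧ y ≠ x14; no complement exists.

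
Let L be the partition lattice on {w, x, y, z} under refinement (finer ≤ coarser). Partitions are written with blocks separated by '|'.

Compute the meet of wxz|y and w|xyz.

w|xz|y

The meet (common refinement) of wxz|y and w|xyz intersects blocks pairwise, giving w|xz|y.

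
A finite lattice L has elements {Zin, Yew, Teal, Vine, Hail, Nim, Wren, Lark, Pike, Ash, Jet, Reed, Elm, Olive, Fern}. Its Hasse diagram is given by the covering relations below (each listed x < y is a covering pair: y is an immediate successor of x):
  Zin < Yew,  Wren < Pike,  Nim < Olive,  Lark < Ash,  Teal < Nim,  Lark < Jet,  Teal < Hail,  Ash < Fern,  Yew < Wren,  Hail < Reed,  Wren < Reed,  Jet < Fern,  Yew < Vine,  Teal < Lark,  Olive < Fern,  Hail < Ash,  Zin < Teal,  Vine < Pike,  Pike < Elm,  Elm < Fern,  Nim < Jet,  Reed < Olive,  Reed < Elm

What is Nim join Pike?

Fern

Common upper bounds of {Nim, Pike}: Fern.
The least among these is Fern.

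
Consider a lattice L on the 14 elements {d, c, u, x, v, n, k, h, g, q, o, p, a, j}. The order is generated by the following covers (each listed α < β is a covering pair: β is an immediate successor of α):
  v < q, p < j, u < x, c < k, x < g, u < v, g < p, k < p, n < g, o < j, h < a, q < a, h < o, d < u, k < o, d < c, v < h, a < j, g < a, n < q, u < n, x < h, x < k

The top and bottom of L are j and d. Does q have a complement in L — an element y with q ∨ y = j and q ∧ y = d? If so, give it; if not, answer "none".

Need y with q ∨ y = j and q ∧ y = d.
Checking each element gives: c.

c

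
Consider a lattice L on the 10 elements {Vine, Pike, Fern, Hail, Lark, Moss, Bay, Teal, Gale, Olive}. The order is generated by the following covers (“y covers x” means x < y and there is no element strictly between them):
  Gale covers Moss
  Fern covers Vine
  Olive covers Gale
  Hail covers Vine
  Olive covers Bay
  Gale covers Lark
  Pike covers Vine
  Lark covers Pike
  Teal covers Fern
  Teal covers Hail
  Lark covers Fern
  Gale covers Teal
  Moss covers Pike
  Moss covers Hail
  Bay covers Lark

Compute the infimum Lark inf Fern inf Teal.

Common lower bounds of {Lark, Fern, Teal}: Fern, Vine.
The greatest among these is Fern.

Fern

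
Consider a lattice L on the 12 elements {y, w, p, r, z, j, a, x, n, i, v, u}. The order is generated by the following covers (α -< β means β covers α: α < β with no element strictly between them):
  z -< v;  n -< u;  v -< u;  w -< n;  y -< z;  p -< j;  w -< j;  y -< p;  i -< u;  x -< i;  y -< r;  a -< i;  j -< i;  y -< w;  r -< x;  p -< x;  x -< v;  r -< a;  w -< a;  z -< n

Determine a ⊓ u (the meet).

Common lower bounds of {a, u}: a, r, w, y.
The greatest among these is a.

a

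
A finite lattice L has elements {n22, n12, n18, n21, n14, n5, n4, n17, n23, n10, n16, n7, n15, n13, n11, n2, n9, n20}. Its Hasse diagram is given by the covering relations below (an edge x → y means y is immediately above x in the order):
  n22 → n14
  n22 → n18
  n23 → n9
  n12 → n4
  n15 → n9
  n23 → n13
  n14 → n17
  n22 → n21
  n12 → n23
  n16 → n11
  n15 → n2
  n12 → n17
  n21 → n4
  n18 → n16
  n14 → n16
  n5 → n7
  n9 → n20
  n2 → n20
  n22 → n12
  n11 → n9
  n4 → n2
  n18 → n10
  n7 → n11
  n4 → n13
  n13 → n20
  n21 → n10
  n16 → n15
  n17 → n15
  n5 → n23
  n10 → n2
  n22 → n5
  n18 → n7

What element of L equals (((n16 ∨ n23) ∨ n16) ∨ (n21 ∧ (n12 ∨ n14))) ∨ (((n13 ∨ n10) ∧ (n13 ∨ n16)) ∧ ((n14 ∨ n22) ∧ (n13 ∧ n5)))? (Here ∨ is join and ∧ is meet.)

n9

n16 ∨ n23 = n9
n9 ∨ n16 = n9
n12 ∨ n14 = n17
n21 ∧ n17 = n22
n9 ∨ n22 = n9
n13 ∨ n10 = n20
n13 ∨ n16 = n20
n20 ∧ n20 = n20
n14 ∨ n22 = n14
n13 ∧ n5 = n5
n14 ∧ n5 = n22
n20 ∧ n22 = n22
n9 ∨ n22 = n9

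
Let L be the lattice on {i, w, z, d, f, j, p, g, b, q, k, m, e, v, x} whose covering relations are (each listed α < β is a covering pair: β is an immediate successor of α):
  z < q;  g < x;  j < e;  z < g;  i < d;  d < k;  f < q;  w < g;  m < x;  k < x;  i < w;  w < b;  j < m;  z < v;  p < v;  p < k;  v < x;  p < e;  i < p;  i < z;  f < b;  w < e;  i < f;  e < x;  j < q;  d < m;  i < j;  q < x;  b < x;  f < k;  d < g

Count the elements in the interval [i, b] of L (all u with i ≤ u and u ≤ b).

The interval [i, b] = {b, f, i, w}, which has 4 elements.

4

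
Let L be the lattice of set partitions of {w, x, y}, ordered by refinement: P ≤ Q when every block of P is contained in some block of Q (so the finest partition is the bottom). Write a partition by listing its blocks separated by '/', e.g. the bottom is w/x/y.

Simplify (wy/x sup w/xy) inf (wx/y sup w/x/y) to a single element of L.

wx/y

wy/x ∨ w/xy = wxy
wx/y ∨ w/x/y = wx/y
wxy ∧ wx/y = wx/y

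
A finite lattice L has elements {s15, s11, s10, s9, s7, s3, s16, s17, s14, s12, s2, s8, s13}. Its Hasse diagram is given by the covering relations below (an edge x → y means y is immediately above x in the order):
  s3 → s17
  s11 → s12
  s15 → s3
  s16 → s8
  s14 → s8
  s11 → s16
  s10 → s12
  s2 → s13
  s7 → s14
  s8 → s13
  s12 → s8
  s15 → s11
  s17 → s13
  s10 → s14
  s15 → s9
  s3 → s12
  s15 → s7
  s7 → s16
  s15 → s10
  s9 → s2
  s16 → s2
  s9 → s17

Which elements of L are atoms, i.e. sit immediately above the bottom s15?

s10, s11, s3, s7, s9

The atoms are exactly the elements that cover s15: s10, s11, s3, s7, s9.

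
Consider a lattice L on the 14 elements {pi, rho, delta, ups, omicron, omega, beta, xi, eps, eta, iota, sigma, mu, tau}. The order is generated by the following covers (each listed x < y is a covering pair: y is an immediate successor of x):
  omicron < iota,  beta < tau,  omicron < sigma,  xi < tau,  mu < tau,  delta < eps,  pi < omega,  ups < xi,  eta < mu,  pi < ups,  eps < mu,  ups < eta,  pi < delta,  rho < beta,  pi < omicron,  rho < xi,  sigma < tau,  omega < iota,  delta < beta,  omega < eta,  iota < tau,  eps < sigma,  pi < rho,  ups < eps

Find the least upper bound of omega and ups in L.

Common upper bounds of {omega, ups}: eta, mu, tau.
The least among these is eta.

eta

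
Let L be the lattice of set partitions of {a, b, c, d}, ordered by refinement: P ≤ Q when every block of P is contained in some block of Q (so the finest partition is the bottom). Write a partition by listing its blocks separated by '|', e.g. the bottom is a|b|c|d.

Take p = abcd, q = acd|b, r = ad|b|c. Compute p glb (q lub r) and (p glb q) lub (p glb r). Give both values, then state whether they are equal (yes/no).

acd|b; acd|b; yes

q lub r = acd|b, so p glb (q lub r) = abcd glb acd|b = acd|b.
p glb q = acd|b and p glb r = ad|b|c, so (p glb q) lub (p glb r) = acd|b lub ad|b|c = acd|b.
Equal: yes.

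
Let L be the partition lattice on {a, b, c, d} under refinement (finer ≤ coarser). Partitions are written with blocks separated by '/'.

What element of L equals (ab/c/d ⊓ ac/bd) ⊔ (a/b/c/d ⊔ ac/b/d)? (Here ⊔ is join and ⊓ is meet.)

ac/b/d

ab/c/d ∧ ac/bd = a/b/c/d
a/b/c/d ∨ ac/b/d = ac/b/d
a/b/c/d ∨ ac/b/d = ac/b/d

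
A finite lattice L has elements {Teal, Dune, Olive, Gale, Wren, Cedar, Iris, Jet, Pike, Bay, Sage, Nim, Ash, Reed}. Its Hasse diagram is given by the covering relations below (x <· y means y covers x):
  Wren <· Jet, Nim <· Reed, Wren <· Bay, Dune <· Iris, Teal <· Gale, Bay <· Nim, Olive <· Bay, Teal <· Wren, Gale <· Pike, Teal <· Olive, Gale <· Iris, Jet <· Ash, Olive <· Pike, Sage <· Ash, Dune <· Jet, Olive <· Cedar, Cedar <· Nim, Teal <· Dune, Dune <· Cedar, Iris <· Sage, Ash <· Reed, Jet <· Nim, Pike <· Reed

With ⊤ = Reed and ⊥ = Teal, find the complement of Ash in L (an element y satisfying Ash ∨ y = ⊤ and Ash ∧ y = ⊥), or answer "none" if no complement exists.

Need y with Ash ∨ y = Reed and Ash ∧ y = Teal.
Checking each element gives: Olive.

Olive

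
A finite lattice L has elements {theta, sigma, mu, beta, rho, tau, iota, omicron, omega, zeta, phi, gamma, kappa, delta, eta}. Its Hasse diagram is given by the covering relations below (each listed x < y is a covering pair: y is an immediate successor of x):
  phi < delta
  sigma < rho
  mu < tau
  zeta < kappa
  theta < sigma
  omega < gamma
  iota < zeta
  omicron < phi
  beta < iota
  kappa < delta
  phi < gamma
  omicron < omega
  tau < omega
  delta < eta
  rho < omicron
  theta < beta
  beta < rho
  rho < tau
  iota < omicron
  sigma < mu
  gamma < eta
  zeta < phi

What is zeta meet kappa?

zeta

Common lower bounds of {zeta, kappa}: beta, iota, theta, zeta.
The greatest among these is zeta.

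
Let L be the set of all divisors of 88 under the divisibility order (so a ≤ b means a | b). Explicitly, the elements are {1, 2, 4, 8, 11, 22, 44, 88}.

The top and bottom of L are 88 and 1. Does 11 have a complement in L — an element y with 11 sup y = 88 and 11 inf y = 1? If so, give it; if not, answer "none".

8

Need y with 11 ∨ y = 88 and 11 ∧ y = 1.
Checking each element gives: 8.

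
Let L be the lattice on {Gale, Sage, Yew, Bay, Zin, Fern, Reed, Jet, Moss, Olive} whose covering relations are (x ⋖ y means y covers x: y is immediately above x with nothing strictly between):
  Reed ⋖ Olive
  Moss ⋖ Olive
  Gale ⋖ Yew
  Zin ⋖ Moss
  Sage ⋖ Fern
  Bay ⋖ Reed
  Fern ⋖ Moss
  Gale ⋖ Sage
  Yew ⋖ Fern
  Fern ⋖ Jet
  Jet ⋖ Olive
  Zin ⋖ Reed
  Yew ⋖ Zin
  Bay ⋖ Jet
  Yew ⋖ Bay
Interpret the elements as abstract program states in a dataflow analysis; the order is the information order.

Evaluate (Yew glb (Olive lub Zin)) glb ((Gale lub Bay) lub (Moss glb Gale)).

Olive ∨ Zin = Olive
Yew ∧ Olive = Yew
Gale ∨ Bay = Bay
Moss ∧ Gale = Gale
Bay ∨ Gale = Bay
Yew ∧ Bay = Yew

Yew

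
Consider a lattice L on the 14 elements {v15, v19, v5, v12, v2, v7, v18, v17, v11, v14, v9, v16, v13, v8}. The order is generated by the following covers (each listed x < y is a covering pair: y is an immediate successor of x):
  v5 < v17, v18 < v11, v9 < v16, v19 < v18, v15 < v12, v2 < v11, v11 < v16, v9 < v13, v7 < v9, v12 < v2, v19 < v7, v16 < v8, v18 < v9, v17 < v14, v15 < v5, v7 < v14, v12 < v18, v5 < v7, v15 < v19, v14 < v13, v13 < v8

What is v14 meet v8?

Common lower bounds of {v14, v8}: v14, v15, v17, v19, v5, v7.
The greatest among these is v14.

v14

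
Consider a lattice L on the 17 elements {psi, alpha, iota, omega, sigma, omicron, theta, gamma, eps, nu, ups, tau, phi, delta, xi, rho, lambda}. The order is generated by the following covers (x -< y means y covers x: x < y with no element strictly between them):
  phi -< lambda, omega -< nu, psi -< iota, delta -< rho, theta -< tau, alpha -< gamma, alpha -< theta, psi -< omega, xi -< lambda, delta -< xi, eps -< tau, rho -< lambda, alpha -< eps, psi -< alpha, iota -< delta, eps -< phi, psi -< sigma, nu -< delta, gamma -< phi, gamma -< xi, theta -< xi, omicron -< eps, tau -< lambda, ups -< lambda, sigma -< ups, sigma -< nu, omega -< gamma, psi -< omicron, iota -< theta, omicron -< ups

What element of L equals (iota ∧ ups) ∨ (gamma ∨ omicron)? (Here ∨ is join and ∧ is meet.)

iota ∧ ups = psi
gamma ∨ omicron = phi
psi ∨ phi = phi

phi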